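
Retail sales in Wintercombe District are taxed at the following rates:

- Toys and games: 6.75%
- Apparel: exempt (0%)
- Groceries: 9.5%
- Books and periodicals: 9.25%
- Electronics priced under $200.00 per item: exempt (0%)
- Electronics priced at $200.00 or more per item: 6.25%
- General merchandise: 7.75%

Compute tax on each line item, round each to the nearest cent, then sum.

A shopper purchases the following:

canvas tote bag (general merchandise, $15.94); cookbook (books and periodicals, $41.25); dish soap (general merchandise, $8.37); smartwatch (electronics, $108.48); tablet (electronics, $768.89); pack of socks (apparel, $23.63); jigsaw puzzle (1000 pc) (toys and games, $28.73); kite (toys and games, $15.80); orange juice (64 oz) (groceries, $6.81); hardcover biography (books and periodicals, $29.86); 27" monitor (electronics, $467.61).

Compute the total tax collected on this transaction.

$89.42

Canvas tote bag $15.94: general merchandise → 7.75% → $1.24
Cookbook $41.25: books and periodicals → 9.25% → $3.82
Dish soap $8.37: general merchandise → 7.75% → $0.65
Smartwatch $108.48: electronics, under $200.00 → 0% → $0.00
Tablet $768.89: electronics, $200.00 or more → 6.25% → $48.06
Pack of socks $23.63: apparel → 0% → $0.00
Jigsaw puzzle (1000 pc) $28.73: toys and games → 6.75% → $1.94
Kite $15.80: toys and games → 6.75% → $1.07
Orange juice (64 oz) $6.81: groceries → 9.5% → $0.65
Hardcover biography $29.86: books and periodicals → 9.25% → $2.76
27" monitor $467.61: electronics, $200.00 or more → 6.25% → $29.23
Total tax = $1.24 + $3.82 + $0.65 + $48.06 + $1.94 + $1.07 + $0.65 + $2.76 + $29.23 = $89.42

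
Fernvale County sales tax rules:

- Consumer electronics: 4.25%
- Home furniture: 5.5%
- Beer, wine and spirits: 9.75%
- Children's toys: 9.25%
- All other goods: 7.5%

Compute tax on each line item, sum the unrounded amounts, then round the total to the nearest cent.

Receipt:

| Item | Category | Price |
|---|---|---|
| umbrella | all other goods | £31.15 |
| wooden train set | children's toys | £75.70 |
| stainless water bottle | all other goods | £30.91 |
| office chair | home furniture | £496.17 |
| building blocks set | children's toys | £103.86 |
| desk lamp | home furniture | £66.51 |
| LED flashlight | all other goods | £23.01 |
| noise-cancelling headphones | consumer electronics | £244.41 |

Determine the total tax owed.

Umbrella £31.15: all other goods → 7.5% → £2.33625
Wooden train set £75.70: children's toys → 9.25% → £7.00225
Stainless water bottle £30.91: all other goods → 7.5% → £2.31825
Office chair £496.17: home furniture → 5.5% → £27.28935
Building blocks set £103.86: children's toys → 9.25% → £9.60705
Desk lamp £66.51: home furniture → 5.5% → £3.65805
LED flashlight £23.01: all other goods → 7.5% → £1.72575
Noise-cancelling headphones £244.41: consumer electronics → 4.25% → £10.387425
Unrounded tax sum = £64.324375 → £64.32

£64.32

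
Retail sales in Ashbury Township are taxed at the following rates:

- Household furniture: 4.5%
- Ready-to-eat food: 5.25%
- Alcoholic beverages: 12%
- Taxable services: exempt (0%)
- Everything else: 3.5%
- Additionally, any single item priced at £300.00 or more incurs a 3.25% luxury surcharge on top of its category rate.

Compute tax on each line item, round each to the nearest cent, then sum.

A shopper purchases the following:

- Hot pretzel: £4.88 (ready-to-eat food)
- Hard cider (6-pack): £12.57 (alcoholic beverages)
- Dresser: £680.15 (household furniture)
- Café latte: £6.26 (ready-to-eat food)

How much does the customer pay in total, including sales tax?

£758.67

Hot pretzel £4.88: ready-to-eat food → 5.25% → £0.26
Hard cider (6-pack) £12.57: alcoholic beverages → 12% → £1.51
Dresser £680.15: household furniture → 4.5% + 3.25% surcharge = 7.75% → £52.71
Café latte £6.26: ready-to-eat food → 5.25% → £0.33
Subtotal = £703.86; tax = £54.81; total due = £758.67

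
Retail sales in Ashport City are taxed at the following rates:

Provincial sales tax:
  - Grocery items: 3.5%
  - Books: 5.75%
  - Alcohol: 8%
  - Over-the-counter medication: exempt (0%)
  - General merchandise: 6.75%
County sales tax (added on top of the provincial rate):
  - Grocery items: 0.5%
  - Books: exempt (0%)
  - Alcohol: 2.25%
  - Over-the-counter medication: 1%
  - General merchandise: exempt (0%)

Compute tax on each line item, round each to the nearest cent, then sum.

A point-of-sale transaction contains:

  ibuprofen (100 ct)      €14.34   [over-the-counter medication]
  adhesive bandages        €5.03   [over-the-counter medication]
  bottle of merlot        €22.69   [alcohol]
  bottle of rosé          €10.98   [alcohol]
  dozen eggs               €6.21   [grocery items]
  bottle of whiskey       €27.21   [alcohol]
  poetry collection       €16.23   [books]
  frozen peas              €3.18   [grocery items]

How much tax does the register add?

€7.75

Ibuprofen (100 ct) €14.34: over-the-counter medication → 0% + 1% county = 1% → €0.14
Adhesive bandages €5.03: over-the-counter medication → 0% + 1% county = 1% → €0.05
Bottle of merlot €22.69: alcohol → 8% + 2.25% county = 10.25% → €2.33
Bottle of rosé €10.98: alcohol → 8% + 2.25% county = 10.25% → €1.13
Dozen eggs €6.21: grocery items → 3.5% + 0.5% county = 4% → €0.25
Bottle of whiskey €27.21: alcohol → 8% + 2.25% county = 10.25% → €2.79
Poetry collection €16.23: books → 5.75% + 0% county = 5.75% → €0.93
Frozen peas €3.18: grocery items → 3.5% + 0.5% county = 4% → €0.13
Total tax = €0.14 + €0.05 + €2.33 + €1.13 + €0.25 + €2.79 + €0.93 + €0.13 = €7.75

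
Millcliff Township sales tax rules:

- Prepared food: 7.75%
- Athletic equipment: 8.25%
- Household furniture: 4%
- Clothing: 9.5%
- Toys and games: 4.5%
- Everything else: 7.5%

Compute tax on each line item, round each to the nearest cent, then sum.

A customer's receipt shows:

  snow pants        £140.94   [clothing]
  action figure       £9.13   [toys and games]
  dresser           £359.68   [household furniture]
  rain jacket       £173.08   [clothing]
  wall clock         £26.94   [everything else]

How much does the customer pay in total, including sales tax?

Snow pants £140.94: clothing → 9.5% → £13.39
Action figure £9.13: toys and games → 4.5% → £0.41
Dresser £359.68: household furniture → 4% → £14.39
Rain jacket £173.08: clothing → 9.5% → £16.44
Wall clock £26.94: everything else → 7.5% → £2.02
Subtotal = £709.77; tax = £46.65; total due = £756.42

£756.42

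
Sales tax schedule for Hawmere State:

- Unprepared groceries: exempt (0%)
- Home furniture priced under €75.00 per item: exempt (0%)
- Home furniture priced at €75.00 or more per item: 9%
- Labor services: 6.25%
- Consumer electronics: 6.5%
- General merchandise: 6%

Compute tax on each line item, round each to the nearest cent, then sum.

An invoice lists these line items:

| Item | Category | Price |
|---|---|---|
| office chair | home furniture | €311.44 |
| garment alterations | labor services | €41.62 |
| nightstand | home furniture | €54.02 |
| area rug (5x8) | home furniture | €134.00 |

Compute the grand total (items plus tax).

€583.77

Office chair €311.44: home furniture, €75.00 or more → 9% → €28.03
Garment alterations €41.62: labor services → 6.25% → €2.60
Nightstand €54.02: home furniture, under €75.00 → 0% → €0.00
Area rug (5x8) €134.00: home furniture, €75.00 or more → 9% → €12.06
Subtotal = €541.08; tax = €42.69; total due = €583.77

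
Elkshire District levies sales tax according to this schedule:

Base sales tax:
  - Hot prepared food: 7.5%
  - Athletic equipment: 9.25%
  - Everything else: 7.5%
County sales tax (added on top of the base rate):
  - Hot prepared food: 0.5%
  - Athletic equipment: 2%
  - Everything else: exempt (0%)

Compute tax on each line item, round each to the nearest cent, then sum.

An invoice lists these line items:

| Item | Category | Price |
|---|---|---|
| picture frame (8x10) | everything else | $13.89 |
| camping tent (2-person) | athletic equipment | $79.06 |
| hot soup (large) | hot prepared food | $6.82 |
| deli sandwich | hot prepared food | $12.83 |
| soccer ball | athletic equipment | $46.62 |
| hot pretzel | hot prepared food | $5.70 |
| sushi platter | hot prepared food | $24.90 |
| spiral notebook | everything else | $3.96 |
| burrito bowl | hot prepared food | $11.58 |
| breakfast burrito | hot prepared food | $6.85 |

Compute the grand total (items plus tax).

Picture frame (8x10) $13.89: everything else → 7.5% + 0% county = 7.5% → $1.04
Camping tent (2-person) $79.06: athletic equipment → 9.25% + 2% county = 11.25% → $8.89
Hot soup (large) $6.82: hot prepared food → 7.5% + 0.5% county = 8% → $0.55
Deli sandwich $12.83: hot prepared food → 7.5% + 0.5% county = 8% → $1.03
Soccer ball $46.62: athletic equipment → 9.25% + 2% county = 11.25% → $5.24
Hot pretzel $5.70: hot prepared food → 7.5% + 0.5% county = 8% → $0.46
Sushi platter $24.90: hot prepared food → 7.5% + 0.5% county = 8% → $1.99
Spiral notebook $3.96: everything else → 7.5% + 0% county = 7.5% → $0.30
Burrito bowl $11.58: hot prepared food → 7.5% + 0.5% county = 8% → $0.93
Breakfast burrito $6.85: hot prepared food → 7.5% + 0.5% county = 8% → $0.55
Subtotal = $212.21; tax = $20.98; total due = $233.19

$233.19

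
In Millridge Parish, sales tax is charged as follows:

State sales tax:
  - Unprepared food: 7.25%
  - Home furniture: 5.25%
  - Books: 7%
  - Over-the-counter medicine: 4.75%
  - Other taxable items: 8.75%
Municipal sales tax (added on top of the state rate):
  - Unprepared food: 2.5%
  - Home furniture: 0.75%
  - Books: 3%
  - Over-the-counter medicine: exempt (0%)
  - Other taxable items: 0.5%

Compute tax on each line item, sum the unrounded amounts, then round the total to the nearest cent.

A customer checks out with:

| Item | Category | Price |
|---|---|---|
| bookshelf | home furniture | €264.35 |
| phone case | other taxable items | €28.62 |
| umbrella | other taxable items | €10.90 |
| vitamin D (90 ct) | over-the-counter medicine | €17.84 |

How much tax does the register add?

€20.36

Bookshelf €264.35: home furniture → 5.25% + 0.75% municipal = 6% → €15.861
Phone case €28.62: other taxable items → 8.75% + 0.5% municipal = 9.25% → €2.64735
Umbrella €10.90: other taxable items → 8.75% + 0.5% municipal = 9.25% → €1.00825
Vitamin D (90 ct) €17.84: over-the-counter medicine → 4.75% + 0% municipal = 4.75% → €0.8474
Unrounded tax sum = €20.364 → €20.36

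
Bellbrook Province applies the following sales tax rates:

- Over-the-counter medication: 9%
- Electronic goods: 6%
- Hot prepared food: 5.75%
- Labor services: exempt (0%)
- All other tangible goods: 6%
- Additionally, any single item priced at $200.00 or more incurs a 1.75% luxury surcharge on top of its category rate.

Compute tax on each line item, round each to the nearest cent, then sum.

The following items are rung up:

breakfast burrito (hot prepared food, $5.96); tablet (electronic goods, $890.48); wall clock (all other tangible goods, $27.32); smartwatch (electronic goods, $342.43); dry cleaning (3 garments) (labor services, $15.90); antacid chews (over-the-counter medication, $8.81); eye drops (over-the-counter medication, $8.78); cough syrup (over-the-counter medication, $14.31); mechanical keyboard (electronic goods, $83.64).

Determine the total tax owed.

$105.42

Breakfast burrito $5.96: hot prepared food → 5.75% → $0.34
Tablet $890.48: electronic goods → 6% + 1.75% surcharge = 7.75% → $69.01
Wall clock $27.32: all other tangible goods → 6% → $1.64
Smartwatch $342.43: electronic goods → 6% + 1.75% surcharge = 7.75% → $26.54
Dry cleaning (3 garments) $15.90: labor services → 0% → $0.00
Antacid chews $8.81: over-the-counter medication → 9% → $0.79
Eye drops $8.78: over-the-counter medication → 9% → $0.79
Cough syrup $14.31: over-the-counter medication → 9% → $1.29
Mechanical keyboard $83.64: electronic goods → 6% → $5.02
Total tax = $0.34 + $69.01 + $1.64 + $26.54 + $0.79 + $0.79 + $1.29 + $5.02 = $105.42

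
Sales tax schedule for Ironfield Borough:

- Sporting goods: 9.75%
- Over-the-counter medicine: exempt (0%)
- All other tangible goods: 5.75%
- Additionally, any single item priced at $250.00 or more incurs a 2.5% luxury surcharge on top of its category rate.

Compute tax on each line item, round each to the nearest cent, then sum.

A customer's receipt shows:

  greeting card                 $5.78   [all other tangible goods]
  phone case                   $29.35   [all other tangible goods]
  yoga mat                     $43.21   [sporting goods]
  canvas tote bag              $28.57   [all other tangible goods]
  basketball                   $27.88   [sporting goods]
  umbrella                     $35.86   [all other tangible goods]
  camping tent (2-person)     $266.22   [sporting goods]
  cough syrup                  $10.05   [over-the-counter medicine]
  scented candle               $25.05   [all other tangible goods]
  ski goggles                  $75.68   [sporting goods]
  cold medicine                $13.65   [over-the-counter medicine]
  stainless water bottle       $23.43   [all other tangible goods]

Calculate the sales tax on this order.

Greeting card $5.78: all other tangible goods → 5.75% → $0.33
Phone case $29.35: all other tangible goods → 5.75% → $1.69
Yoga mat $43.21: sporting goods → 9.75% → $4.21
Canvas tote bag $28.57: all other tangible goods → 5.75% → $1.64
Basketball $27.88: sporting goods → 9.75% → $2.72
Umbrella $35.86: all other tangible goods → 5.75% → $2.06
Camping tent (2-person) $266.22: sporting goods → 9.75% + 2.5% surcharge = 12.25% → $32.61
Cough syrup $10.05: over-the-counter medicine → 0% → $0.00
Scented candle $25.05: all other tangible goods → 5.75% → $1.44
Ski goggles $75.68: sporting goods → 9.75% → $7.38
Cold medicine $13.65: over-the-counter medicine → 0% → $0.00
Stainless water bottle $23.43: all other tangible goods → 5.75% → $1.35
Total tax = $0.33 + $1.69 + $4.21 + $1.64 + $2.72 + $2.06 + $32.61 + $1.44 + $7.38 + $1.35 = $55.43

$55.43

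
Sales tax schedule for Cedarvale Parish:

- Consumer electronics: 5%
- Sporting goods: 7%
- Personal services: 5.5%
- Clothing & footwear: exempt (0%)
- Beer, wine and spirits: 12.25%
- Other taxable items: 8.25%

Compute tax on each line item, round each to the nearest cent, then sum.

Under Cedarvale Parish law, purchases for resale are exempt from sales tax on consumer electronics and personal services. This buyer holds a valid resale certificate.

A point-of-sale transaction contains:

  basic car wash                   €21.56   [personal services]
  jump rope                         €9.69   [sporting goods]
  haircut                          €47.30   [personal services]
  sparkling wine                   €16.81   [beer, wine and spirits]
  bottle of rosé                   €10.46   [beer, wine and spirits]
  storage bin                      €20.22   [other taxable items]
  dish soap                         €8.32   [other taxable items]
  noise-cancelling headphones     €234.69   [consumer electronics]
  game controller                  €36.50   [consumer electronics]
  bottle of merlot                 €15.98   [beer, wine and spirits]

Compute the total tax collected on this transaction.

Basic car wash €21.56: personal services, buyer-exempt → 0% → €0.00
Jump rope €9.69: sporting goods → 7% → €0.68
Haircut €47.30: personal services, buyer-exempt → 0% → €0.00
Sparkling wine €16.81: beer, wine and spirits → 12.25% → €2.06
Bottle of rosé €10.46: beer, wine and spirits → 12.25% → €1.28
Storage bin €20.22: other taxable items → 8.25% → €1.67
Dish soap €8.32: other taxable items → 8.25% → €0.69
Noise-cancelling headphones €234.69: consumer electronics, buyer-exempt → 0% → €0.00
Game controller €36.50: consumer electronics, buyer-exempt → 0% → €0.00
Bottle of merlot €15.98: beer, wine and spirits → 12.25% → €1.96
Total tax = €0.68 + €2.06 + €1.28 + €1.67 + €0.69 + €1.96 = €8.34

€8.34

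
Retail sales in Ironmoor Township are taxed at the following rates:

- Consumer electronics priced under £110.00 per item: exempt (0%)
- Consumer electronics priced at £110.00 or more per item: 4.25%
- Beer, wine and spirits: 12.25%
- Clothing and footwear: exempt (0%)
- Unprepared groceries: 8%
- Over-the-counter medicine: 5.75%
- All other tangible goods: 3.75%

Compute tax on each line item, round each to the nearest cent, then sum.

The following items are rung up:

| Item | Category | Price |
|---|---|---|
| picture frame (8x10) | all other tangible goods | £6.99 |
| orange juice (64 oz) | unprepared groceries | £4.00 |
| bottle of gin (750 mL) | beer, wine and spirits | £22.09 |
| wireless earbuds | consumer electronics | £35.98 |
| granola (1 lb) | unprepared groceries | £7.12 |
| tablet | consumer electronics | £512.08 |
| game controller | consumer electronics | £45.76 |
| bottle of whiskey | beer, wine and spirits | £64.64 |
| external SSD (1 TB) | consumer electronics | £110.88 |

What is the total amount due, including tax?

Picture frame (8x10) £6.99: all other tangible goods → 3.75% → £0.26
Orange juice (64 oz) £4.00: unprepared groceries → 8% → £0.32
Bottle of gin (750 mL) £22.09: beer, wine and spirits → 12.25% → £2.71
Wireless earbuds £35.98: consumer electronics, under £110.00 → 0% → £0.00
Granola (1 lb) £7.12: unprepared groceries → 8% → £0.57
Tablet £512.08: consumer electronics, £110.00 or more → 4.25% → £21.76
Game controller £45.76: consumer electronics, under £110.00 → 0% → £0.00
Bottle of whiskey £64.64: beer, wine and spirits → 12.25% → £7.92
External SSD (1 TB) £110.88: consumer electronics, £110.00 or more → 4.25% → £4.71
Subtotal = £809.54; tax = £38.25; total due = £847.79

£847.79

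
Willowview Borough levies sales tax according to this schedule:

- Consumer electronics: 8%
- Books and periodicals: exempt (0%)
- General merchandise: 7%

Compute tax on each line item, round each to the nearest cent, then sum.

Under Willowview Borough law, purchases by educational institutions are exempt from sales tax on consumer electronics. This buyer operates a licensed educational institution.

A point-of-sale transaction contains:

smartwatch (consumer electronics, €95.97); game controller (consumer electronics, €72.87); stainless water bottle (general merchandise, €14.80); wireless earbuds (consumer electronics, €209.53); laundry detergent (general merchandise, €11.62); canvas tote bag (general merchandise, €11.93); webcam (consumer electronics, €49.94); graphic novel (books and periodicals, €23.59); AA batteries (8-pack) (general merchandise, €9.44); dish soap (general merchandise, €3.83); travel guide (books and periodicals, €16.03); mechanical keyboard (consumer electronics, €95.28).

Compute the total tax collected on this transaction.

Smartwatch €95.97: consumer electronics, buyer-exempt → 0% → €0.00
Game controller €72.87: consumer electronics, buyer-exempt → 0% → €0.00
Stainless water bottle €14.80: general merchandise → 7% → €1.04
Wireless earbuds €209.53: consumer electronics, buyer-exempt → 0% → €0.00
Laundry detergent €11.62: general merchandise → 7% → €0.81
Canvas tote bag €11.93: general merchandise → 7% → €0.84
Webcam €49.94: consumer electronics, buyer-exempt → 0% → €0.00
Graphic novel €23.59: books and periodicals → 0% → €0.00
AA batteries (8-pack) €9.44: general merchandise → 7% → €0.66
Dish soap €3.83: general merchandise → 7% → €0.27
Travel guide €16.03: books and periodicals → 0% → €0.00
Mechanical keyboard €95.28: consumer electronics, buyer-exempt → 0% → €0.00
Total tax = €1.04 + €0.81 + €0.84 + €0.66 + €0.27 = €3.62

€3.62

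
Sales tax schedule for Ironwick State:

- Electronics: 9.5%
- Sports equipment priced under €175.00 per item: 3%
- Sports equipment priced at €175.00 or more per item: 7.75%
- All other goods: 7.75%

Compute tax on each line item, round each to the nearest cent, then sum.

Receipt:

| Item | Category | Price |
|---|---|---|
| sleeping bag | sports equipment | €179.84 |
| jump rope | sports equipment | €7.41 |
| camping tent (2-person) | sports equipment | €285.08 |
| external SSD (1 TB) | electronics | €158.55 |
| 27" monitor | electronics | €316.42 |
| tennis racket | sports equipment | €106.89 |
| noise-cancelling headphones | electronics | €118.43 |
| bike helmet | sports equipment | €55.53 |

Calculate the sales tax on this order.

Sleeping bag €179.84: sports equipment, €175.00 or more → 7.75% → €13.94
Jump rope €7.41: sports equipment, under €175.00 → 3% → €0.22
Camping tent (2-person) €285.08: sports equipment, €175.00 or more → 7.75% → €22.09
External SSD (1 TB) €158.55: electronics → 9.5% → €15.06
27" monitor €316.42: electronics → 9.5% → €30.06
Tennis racket €106.89: sports equipment, under €175.00 → 3% → €3.21
Noise-cancelling headphones €118.43: electronics → 9.5% → €11.25
Bike helmet €55.53: sports equipment, under €175.00 → 3% → €1.67
Total tax = €13.94 + €0.22 + €22.09 + €15.06 + €30.06 + €3.21 + €11.25 + €1.67 = €97.50

€97.50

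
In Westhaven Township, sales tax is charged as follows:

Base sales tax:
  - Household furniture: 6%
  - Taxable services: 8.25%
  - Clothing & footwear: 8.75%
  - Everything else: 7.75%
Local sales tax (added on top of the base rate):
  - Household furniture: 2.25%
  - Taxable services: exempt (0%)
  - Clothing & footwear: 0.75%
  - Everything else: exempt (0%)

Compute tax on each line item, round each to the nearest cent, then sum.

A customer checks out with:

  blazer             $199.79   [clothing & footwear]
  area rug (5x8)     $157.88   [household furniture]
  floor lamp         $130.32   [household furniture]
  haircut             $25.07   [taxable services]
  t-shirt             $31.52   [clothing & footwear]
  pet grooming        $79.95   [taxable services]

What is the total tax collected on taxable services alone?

$8.67

Haircut $25.07: taxable services → 8.25% + 0% local = 8.25% → $2.07
Pet grooming $79.95: taxable services → 8.25% + 0% local = 8.25% → $6.60
Tax on taxable services = $2.07 + $6.60 = $8.67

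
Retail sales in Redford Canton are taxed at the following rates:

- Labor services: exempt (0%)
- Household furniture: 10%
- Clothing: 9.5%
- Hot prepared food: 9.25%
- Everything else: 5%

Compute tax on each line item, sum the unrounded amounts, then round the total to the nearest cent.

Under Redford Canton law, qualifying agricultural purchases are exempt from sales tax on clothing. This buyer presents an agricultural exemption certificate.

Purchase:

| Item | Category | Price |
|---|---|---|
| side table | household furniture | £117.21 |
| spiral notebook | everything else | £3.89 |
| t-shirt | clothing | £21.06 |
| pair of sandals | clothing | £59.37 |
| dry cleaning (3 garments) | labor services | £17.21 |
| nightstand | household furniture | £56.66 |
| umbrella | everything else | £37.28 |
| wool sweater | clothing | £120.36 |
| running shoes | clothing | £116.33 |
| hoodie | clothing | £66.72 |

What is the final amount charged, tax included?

Side table £117.21: household furniture → 10% → £11.721
Spiral notebook £3.89: everything else → 5% → £0.1945
T-shirt £21.06: clothing, buyer-exempt → 0% → £0.00
Pair of sandals £59.37: clothing, buyer-exempt → 0% → £0.00
Dry cleaning (3 garments) £17.21: labor services → 0% → £0.00
Nightstand £56.66: household furniture → 10% → £5.666
Umbrella £37.28: everything else → 5% → £1.864
Wool sweater £120.36: clothing, buyer-exempt → 0% → £0.00
Running shoes £116.33: clothing, buyer-exempt → 0% → £0.00
Hoodie £66.72: clothing, buyer-exempt → 0% → £0.00
Subtotal = £616.09; unrounded tax = £19.4455 → £19.45; total due = £635.54

£635.54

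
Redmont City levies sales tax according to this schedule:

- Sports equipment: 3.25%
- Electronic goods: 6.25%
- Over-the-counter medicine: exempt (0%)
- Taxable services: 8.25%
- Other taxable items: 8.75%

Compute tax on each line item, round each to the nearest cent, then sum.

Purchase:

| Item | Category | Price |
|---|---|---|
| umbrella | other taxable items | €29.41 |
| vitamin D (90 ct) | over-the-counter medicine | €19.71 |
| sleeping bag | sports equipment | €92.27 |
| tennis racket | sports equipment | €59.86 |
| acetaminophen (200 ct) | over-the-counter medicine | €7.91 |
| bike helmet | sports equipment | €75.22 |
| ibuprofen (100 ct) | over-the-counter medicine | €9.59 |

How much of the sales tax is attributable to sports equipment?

€7.39

Sleeping bag €92.27: sports equipment → 3.25% → €3.00
Tennis racket €59.86: sports equipment → 3.25% → €1.95
Bike helmet €75.22: sports equipment → 3.25% → €2.44
Tax on sports equipment = €3.00 + €1.95 + €2.44 = €7.39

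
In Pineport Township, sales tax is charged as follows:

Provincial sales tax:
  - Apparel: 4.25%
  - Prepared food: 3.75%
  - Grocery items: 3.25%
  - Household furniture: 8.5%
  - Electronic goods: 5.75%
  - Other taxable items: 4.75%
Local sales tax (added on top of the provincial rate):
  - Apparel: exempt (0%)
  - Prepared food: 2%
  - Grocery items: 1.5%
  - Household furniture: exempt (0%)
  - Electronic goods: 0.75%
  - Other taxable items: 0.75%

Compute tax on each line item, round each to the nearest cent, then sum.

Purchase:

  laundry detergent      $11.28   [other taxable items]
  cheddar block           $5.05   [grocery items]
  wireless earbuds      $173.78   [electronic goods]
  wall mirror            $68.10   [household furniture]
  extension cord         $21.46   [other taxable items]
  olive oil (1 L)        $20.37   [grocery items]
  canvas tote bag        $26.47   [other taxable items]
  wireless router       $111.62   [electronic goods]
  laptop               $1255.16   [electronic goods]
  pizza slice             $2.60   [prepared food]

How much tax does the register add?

$110.56

Laundry detergent $11.28: other taxable items → 4.75% + 0.75% local = 5.5% → $0.62
Cheddar block $5.05: grocery items → 3.25% + 1.5% local = 4.75% → $0.24
Wireless earbuds $173.78: electronic goods → 5.75% + 0.75% local = 6.5% → $11.30
Wall mirror $68.10: household furniture → 8.5% + 0% local = 8.5% → $5.79
Extension cord $21.46: other taxable items → 4.75% + 0.75% local = 5.5% → $1.18
Olive oil (1 L) $20.37: grocery items → 3.25% + 1.5% local = 4.75% → $0.97
Canvas tote bag $26.47: other taxable items → 4.75% + 0.75% local = 5.5% → $1.46
Wireless router $111.62: electronic goods → 5.75% + 0.75% local = 6.5% → $7.26
Laptop $1255.16: electronic goods → 5.75% + 0.75% local = 6.5% → $81.59
Pizza slice $2.60: prepared food → 3.75% + 2% local = 5.75% → $0.15
Total tax = $0.62 + $0.24 + $11.30 + $5.79 + $1.18 + $0.97 + $1.46 + $7.26 + $81.59 + $0.15 = $110.56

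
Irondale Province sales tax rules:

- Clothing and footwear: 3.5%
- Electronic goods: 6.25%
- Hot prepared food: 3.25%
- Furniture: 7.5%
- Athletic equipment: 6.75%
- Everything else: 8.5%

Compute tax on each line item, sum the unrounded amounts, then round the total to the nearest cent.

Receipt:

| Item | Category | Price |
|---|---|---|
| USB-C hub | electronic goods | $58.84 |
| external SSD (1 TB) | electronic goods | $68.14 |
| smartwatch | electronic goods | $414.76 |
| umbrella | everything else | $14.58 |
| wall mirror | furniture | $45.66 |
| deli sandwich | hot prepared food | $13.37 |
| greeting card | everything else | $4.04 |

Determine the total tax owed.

$39.30

USB-C hub $58.84: electronic goods → 6.25% → $3.6775
External SSD (1 TB) $68.14: electronic goods → 6.25% → $4.25875
Smartwatch $414.76: electronic goods → 6.25% → $25.9225
Umbrella $14.58: everything else → 8.5% → $1.2393
Wall mirror $45.66: furniture → 7.5% → $3.4245
Deli sandwich $13.37: hot prepared food → 3.25% → $0.434525
Greeting card $4.04: everything else → 8.5% → $0.3434
Unrounded tax sum = $39.300475 → $39.30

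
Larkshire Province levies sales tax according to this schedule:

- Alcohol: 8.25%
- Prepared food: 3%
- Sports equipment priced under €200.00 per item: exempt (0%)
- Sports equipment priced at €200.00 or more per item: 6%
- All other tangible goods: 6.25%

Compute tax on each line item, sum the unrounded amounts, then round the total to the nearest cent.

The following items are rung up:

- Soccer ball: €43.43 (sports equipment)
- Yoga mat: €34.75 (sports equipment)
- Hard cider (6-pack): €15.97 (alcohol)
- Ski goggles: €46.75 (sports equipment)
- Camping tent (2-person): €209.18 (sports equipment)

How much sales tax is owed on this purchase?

Soccer ball €43.43: sports equipment, under €200.00 → 0% → €0.00
Yoga mat €34.75: sports equipment, under €200.00 → 0% → €0.00
Hard cider (6-pack) €15.97: alcohol → 8.25% → €1.317525
Ski goggles €46.75: sports equipment, under €200.00 → 0% → €0.00
Camping tent (2-person) €209.18: sports equipment, €200.00 or more → 6% → €12.5508
Unrounded tax sum = €13.868325 → €13.87

€13.87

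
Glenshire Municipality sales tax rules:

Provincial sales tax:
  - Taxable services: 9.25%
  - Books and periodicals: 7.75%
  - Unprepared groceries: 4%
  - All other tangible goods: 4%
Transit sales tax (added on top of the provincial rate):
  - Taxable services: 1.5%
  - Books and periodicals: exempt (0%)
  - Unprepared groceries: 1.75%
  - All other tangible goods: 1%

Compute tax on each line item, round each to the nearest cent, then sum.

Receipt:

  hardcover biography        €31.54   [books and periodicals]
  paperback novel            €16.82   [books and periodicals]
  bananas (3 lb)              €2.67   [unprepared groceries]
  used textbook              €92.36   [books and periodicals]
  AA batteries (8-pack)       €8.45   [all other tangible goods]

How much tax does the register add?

Hardcover biography €31.54: books and periodicals → 7.75% + 0% transit = 7.75% → €2.44
Paperback novel €16.82: books and periodicals → 7.75% + 0% transit = 7.75% → €1.30
Bananas (3 lb) €2.67: unprepared groceries → 4% + 1.75% transit = 5.75% → €0.15
Used textbook €92.36: books and periodicals → 7.75% + 0% transit = 7.75% → €7.16
AA batteries (8-pack) €8.45: all other tangible goods → 4% + 1% transit = 5% → €0.42
Total tax = €2.44 + €1.30 + €0.15 + €7.16 + €0.42 = €11.47

€11.47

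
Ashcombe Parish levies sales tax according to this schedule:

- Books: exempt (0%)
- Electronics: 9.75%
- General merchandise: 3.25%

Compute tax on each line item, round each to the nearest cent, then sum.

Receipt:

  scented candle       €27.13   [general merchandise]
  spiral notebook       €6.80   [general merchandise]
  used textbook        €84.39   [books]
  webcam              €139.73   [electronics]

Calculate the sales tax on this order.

€14.72

Scented candle €27.13: general merchandise → 3.25% → €0.88
Spiral notebook €6.80: general merchandise → 3.25% → €0.22
Used textbook €84.39: books → 0% → €0.00
Webcam €139.73: electronics → 9.75% → €13.62
Total tax = €0.88 + €0.22 + €13.62 = €14.72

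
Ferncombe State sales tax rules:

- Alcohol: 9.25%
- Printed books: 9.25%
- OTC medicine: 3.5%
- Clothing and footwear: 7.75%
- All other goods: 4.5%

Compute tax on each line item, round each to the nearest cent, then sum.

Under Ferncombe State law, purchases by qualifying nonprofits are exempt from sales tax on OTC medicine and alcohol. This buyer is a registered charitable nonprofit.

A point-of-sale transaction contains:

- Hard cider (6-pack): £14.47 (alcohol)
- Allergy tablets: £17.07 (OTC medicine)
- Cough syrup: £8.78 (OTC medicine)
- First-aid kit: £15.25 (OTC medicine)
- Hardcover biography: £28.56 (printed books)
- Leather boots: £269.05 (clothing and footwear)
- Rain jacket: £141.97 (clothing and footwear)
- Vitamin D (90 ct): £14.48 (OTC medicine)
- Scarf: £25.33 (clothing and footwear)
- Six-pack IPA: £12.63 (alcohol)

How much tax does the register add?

Hard cider (6-pack) £14.47: alcohol, buyer-exempt → 0% → £0.00
Allergy tablets £17.07: OTC medicine, buyer-exempt → 0% → £0.00
Cough syrup £8.78: OTC medicine, buyer-exempt → 0% → £0.00
First-aid kit £15.25: OTC medicine, buyer-exempt → 0% → £0.00
Hardcover biography £28.56: printed books → 9.25% → £2.64
Leather boots £269.05: clothing and footwear → 7.75% → £20.85
Rain jacket £141.97: clothing and footwear → 7.75% → £11.00
Vitamin D (90 ct) £14.48: OTC medicine, buyer-exempt → 0% → £0.00
Scarf £25.33: clothing and footwear → 7.75% → £1.96
Six-pack IPA £12.63: alcohol, buyer-exempt → 0% → £0.00
Total tax = £2.64 + £20.85 + £11.00 + £1.96 = £36.45

£36.45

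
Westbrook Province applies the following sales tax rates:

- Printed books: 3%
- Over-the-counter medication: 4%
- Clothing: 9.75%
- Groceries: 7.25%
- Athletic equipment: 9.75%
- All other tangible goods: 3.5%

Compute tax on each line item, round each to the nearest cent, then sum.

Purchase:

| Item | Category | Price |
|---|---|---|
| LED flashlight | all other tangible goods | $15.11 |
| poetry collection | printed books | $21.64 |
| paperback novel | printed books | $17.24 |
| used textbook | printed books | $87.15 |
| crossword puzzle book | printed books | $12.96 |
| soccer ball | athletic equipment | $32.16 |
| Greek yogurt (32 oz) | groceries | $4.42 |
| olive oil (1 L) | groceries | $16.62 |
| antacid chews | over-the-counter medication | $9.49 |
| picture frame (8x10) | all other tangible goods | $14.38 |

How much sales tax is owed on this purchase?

LED flashlight $15.11: all other tangible goods → 3.5% → $0.53
Poetry collection $21.64: printed books → 3% → $0.65
Paperback novel $17.24: printed books → 3% → $0.52
Used textbook $87.15: printed books → 3% → $2.61
Crossword puzzle book $12.96: printed books → 3% → $0.39
Soccer ball $32.16: athletic equipment → 9.75% → $3.14
Greek yogurt (32 oz) $4.42: groceries → 7.25% → $0.32
Olive oil (1 L) $16.62: groceries → 7.25% → $1.20
Antacid chews $9.49: over-the-counter medication → 4% → $0.38
Picture frame (8x10) $14.38: all other tangible goods → 3.5% → $0.50
Total tax = $0.53 + $0.65 + $0.52 + $2.61 + $0.39 + $3.14 + $0.32 + $1.20 + $0.38 + $0.50 = $10.24

$10.24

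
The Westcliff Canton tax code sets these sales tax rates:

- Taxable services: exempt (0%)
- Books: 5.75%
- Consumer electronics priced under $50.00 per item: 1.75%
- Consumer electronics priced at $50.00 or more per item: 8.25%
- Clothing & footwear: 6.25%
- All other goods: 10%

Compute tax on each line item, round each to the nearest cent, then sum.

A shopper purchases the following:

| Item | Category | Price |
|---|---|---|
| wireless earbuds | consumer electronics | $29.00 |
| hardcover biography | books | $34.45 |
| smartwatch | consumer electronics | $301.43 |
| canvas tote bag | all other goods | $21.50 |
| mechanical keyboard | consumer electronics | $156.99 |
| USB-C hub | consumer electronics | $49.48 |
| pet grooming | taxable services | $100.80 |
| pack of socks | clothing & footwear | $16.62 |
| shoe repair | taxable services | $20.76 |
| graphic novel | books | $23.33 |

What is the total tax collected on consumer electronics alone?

Wireless earbuds $29.00: consumer electronics, under $50.00 → 1.75% → $0.51
Smartwatch $301.43: consumer electronics, $50.00 or more → 8.25% → $24.87
Mechanical keyboard $156.99: consumer electronics, $50.00 or more → 8.25% → $12.95
USB-C hub $49.48: consumer electronics, under $50.00 → 1.75% → $0.87
Tax on consumer electronics = $0.51 + $24.87 + $12.95 + $0.87 = $39.20

$39.20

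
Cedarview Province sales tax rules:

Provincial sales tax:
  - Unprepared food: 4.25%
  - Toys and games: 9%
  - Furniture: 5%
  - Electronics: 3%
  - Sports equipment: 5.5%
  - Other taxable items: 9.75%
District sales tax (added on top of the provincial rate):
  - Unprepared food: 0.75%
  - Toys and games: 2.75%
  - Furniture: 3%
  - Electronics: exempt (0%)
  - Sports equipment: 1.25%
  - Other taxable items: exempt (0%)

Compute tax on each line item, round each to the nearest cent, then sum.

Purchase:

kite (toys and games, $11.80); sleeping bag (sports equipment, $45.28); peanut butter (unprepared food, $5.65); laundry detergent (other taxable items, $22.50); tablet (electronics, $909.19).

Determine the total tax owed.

$34.20

Kite $11.80: toys and games → 9% + 2.75% district = 11.75% → $1.39
Sleeping bag $45.28: sports equipment → 5.5% + 1.25% district = 6.75% → $3.06
Peanut butter $5.65: unprepared food → 4.25% + 0.75% district = 5% → $0.28
Laundry detergent $22.50: other taxable items → 9.75% + 0% district = 9.75% → $2.19
Tablet $909.19: electronics → 3% + 0% district = 3% → $27.28
Total tax = $1.39 + $3.06 + $0.28 + $2.19 + $27.28 = $34.20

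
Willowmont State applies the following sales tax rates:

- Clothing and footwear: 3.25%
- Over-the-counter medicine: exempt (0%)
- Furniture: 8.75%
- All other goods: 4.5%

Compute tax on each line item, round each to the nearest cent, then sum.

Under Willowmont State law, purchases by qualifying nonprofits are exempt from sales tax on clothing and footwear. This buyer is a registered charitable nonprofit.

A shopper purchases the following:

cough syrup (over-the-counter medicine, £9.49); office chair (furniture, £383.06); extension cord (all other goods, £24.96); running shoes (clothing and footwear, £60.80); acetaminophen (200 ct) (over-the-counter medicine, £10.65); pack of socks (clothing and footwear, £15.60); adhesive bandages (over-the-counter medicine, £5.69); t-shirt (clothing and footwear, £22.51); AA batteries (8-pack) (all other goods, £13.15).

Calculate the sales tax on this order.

Cough syrup £9.49: over-the-counter medicine → 0% → £0.00
Office chair £383.06: furniture → 8.75% → £33.52
Extension cord £24.96: all other goods → 4.5% → £1.12
Running shoes £60.80: clothing and footwear, buyer-exempt → 0% → £0.00
Acetaminophen (200 ct) £10.65: over-the-counter medicine → 0% → £0.00
Pack of socks £15.60: clothing and footwear, buyer-exempt → 0% → £0.00
Adhesive bandages £5.69: over-the-counter medicine → 0% → £0.00
T-shirt £22.51: clothing and footwear, buyer-exempt → 0% → £0.00
AA batteries (8-pack) £13.15: all other goods → 4.5% → £0.59
Total tax = £33.52 + £1.12 + £0.59 = £35.23

£35.23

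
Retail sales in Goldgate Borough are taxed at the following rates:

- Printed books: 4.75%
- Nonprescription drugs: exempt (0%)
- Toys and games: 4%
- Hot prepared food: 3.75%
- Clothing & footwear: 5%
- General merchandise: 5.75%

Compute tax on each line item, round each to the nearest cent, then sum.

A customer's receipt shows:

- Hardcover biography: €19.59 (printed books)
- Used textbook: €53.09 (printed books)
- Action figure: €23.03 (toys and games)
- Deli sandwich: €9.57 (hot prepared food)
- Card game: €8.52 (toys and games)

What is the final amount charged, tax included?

Hardcover biography €19.59: printed books → 4.75% → €0.93
Used textbook €53.09: printed books → 4.75% → €2.52
Action figure €23.03: toys and games → 4% → €0.92
Deli sandwich €9.57: hot prepared food → 3.75% → €0.36
Card game €8.52: toys and games → 4% → €0.34
Subtotal = €113.80; tax = €5.07; total due = €118.87

€118.87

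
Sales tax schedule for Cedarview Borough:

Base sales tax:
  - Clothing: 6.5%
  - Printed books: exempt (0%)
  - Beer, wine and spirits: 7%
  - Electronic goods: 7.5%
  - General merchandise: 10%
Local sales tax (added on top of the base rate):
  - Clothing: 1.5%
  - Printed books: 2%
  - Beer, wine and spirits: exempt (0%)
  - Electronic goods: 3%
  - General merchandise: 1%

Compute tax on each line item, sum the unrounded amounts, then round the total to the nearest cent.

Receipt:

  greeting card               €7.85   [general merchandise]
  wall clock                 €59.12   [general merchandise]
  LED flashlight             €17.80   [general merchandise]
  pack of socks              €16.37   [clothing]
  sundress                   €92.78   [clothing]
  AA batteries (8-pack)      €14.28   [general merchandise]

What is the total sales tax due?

Greeting card €7.85: general merchandise → 10% + 1% local = 11% → €0.8635
Wall clock €59.12: general merchandise → 10% + 1% local = 11% → €6.5032
LED flashlight €17.80: general merchandise → 10% + 1% local = 11% → €1.958
Pack of socks €16.37: clothing → 6.5% + 1.5% local = 8% → €1.3096
Sundress €92.78: clothing → 6.5% + 1.5% local = 8% → €7.4224
AA batteries (8-pack) €14.28: general merchandise → 10% + 1% local = 11% → €1.5708
Unrounded tax sum = €19.6275 → €19.63

€19.63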